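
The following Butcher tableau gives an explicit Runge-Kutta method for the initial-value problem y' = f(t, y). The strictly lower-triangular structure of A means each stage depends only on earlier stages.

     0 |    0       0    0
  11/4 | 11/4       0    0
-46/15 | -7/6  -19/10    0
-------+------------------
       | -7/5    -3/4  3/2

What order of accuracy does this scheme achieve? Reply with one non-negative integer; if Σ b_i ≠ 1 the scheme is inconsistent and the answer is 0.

0

b = (-7/5, -3/4, 3/2)
c = (0, 11/4, -46/15)
Ac = (0, 0, -209/40)
Σ b_i: (-7/5)·1 + (-3/4)·1 + 3/2·1 = -13/20 ≠ 1 ⇒ order 0.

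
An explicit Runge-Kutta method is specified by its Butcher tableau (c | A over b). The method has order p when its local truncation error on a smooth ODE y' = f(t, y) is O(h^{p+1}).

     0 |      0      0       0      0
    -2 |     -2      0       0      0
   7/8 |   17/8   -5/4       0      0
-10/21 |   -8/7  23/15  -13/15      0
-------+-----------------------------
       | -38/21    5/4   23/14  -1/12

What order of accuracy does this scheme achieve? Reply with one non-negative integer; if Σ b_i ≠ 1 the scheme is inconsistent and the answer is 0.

1

b = (-38/21, 5/4, 23/14, -1/12)
c = (0, -2, 7/8, -10/21)
Ac = (0, 0, 5/2, -153/40)
Σ b_i: (-38/21)·1 + 5/4·1 + 23/14·1 + (-1/12)·1 = 1 ✓
b·c: 5/4·(-2) + 23/14·7/8 + (-1/12)·(-10/21) = -1031/1008 ≠ 1/2 ⇒ order 1.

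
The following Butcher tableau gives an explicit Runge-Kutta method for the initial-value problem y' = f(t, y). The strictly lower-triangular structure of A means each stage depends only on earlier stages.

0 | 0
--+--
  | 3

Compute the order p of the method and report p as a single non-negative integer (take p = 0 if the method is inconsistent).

0

b = (3)
c = (0)
Σ b_i: 3·1 = 3 ≠ 1 ⇒ order 0.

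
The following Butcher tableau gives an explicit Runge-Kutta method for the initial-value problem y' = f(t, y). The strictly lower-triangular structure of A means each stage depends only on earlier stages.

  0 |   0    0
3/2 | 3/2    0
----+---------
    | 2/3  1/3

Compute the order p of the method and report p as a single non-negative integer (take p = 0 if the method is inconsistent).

b = (2/3, 1/3)
c = (0, 3/2)
Σ b_i: 2/3·1 + 1/3·1 = 1 ✓
b·c: 1/3·3/2 = 1/2 ✓; 2 stages ⇒ order 2.

2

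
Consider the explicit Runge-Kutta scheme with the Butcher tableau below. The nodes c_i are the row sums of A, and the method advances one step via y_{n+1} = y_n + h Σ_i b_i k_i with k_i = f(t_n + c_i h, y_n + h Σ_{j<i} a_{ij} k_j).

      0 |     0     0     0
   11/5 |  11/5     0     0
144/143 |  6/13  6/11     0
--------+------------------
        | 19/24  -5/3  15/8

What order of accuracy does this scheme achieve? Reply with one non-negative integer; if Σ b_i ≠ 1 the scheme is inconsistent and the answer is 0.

b = (19/24, -5/3, 15/8)
c = (0, 11/5, 144/143)
Ac = (0, 0, 6/5)
Σ b_i: 19/24·1 + (-5/3)·1 + 15/8·1 = 1 ✓
b·c: (-5/3)·11/5 + 15/8·144/143 = -763/429 ≠ 1/2 ⇒ order 1.

1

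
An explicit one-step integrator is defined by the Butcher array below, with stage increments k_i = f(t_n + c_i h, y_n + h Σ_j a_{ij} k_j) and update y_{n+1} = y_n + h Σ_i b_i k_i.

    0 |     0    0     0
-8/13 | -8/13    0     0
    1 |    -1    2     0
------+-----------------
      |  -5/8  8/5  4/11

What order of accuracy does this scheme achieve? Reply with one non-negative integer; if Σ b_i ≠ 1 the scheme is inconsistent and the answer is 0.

0

b = (-5/8, 8/5, 4/11)
c = (0, -8/13, 1)
Ac = (0, 0, -16/13)
Σ b_i: (-5/8)·1 + 8/5·1 + 4/11·1 = 589/440 ≠ 1 ⇒ order 0.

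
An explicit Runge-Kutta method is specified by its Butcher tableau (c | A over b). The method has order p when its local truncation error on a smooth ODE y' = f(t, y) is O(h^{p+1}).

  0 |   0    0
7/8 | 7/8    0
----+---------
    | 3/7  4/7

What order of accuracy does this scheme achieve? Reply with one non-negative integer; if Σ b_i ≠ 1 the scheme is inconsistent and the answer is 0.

b = (3/7, 4/7)
c = (0, 7/8)
Σ b_i: 3/7·1 + 4/7·1 = 1 ✓
b·c: 4/7·7/8 = 1/2 ✓; 2 stages ⇒ order 2.

2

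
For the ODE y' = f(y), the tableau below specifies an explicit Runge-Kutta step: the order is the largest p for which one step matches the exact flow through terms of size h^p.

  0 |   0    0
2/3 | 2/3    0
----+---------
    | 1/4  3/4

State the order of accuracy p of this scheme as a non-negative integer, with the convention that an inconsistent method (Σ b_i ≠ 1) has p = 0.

2

b = (1/4, 3/4)
c = (0, 2/3)
Σ b_i: 1/4·1 + 3/4·1 = 1 ✓
b·c: 3/4·2/3 = 1/2 ✓; 2 stages ⇒ order 2.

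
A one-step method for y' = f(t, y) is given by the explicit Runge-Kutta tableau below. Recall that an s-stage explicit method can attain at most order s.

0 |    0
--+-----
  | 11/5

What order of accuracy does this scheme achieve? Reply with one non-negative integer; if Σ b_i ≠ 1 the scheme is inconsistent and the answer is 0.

0

b = (11/5)
c = (0)
Σ b_i: 11/5·1 = 11/5 ≠ 1 ⇒ order 0.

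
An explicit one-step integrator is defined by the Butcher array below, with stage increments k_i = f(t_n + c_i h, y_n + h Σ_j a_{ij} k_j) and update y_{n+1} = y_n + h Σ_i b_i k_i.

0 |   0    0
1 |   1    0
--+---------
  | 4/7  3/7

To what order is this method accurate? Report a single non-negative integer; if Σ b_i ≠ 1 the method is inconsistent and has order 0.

b = (4/7, 3/7)
c = (0, 1)
Σ b_i: 4/7·1 + 3/7·1 = 1 ✓
b·c: 3/7·1 = 3/7 ≠ 1/2 ⇒ order 1.

1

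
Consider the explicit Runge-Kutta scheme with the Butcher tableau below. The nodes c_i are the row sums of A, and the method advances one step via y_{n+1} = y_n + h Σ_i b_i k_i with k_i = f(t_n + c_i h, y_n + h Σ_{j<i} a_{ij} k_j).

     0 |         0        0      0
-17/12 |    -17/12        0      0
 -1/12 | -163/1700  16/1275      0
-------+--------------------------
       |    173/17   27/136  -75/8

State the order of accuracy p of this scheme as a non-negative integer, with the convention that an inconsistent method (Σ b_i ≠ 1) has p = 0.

b = (173/17, 27/136, -75/8)
c = (0, -17/12, -1/12)
Ac = (0, 0, -4/225)
Σ b_i: 173/17·1 + 27/136·1 + (-75/8)·1 = 1 ✓
b·c: 27/136·(-17/12) + (-75/8)·(-1/12) = 1/2 ✓
b·c²: 27/136·289/144 + (-75/8)·1/144 = 1/3 ✓
b·Ac: (-75/8)·(-4/225) = 1/6 ✓; 3 stages ⇒ order 3.

3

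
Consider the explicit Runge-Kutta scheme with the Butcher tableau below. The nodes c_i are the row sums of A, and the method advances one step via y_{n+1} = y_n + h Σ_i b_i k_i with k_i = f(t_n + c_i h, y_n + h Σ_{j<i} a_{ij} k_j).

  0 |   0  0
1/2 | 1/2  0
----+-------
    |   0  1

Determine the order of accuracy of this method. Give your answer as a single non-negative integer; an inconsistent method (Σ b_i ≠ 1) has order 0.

b = (0, 1)
c = (0, 1/2)
Σ b_i: 1·1 = 1 ✓
b·c: 1·1/2 = 1/2 ✓; 2 stages ⇒ order 2.

2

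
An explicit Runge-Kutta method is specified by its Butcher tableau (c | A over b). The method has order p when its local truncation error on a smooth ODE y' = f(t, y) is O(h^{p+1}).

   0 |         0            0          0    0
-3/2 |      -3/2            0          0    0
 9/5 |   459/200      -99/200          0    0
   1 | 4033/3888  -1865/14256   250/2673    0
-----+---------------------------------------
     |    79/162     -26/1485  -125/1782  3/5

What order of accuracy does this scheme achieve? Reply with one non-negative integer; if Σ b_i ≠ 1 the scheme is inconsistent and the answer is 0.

b = (79/162, -26/1485, -125/1782, 3/5)
c = (0, -3/2, 9/5, 1)
Ac = (0, 0, 297/400, 35/96)
Σ b_i: 79/162·1 + (-26/1485)·1 + (-125/1782)·1 + 3/5·1 = 1 ✓
b·c: (-26/1485)·(-3/2) + (-125/1782)·9/5 + 3/5·1 = 1/2 ✓
b·c²: (-26/1485)·9/4 + (-125/1782)·81/25 + 3/5·1 = 1/3 ✓
b·Ac: (-125/1782)·297/400 + 3/5·35/96 = 1/6 ✓
b·c³: (-26/1485)·(-27/8) + (-125/1782)·729/125 + 3/5·1 = 1/4 ✓
b·(c∘Ac): (-125/1782)·2673/2000 + 3/5·35/96 = 1/8 ✓
b·Ac²: (-125/1782)·(-891/800) + 3/5·5/576 = 1/12 ✓
b·A²c: 3/5·5/72 = 1/24 ✓; 4 stages ⇒ order 4.

4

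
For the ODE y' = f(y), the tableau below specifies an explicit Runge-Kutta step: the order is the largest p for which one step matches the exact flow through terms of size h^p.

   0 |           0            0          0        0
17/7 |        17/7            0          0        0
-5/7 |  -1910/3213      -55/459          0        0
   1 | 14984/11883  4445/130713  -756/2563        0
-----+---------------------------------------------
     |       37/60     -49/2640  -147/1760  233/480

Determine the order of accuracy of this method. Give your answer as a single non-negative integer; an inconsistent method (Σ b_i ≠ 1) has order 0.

b = (37/60, -49/2640, -147/1760, 233/480)
c = (0, 17/7, -5/7, 1)
Ac = (0, 0, -55/189, 205/699)
Σ b_i: 37/60·1 + (-49/2640)·1 + (-147/1760)·1 + 233/480·1 = 1 ✓
b·c: (-49/2640)·17/7 + (-147/1760)·(-5/7) + 233/480·1 = 1/2 ✓
b·c²: (-49/2640)·289/49 + (-147/1760)·25/49 + 233/480·1 = 1/3 ✓
b·Ac: (-147/1760)·(-55/189) + 233/480·205/699 = 1/6 ✓
b·c³: (-49/2640)·4913/343 + (-147/1760)·(-125/343) + 233/480·1 = 1/4 ✓
b·(c∘Ac): (-147/1760)·275/1323 + 233/480·205/699 = 1/8 ✓
b·Ac²: (-147/1760)·(-935/1323) + 233/480·35/699 = 1/12 ✓
b·A²c: 233/480·20/233 = 1/24 ✓; 4 stages ⇒ order 4.

4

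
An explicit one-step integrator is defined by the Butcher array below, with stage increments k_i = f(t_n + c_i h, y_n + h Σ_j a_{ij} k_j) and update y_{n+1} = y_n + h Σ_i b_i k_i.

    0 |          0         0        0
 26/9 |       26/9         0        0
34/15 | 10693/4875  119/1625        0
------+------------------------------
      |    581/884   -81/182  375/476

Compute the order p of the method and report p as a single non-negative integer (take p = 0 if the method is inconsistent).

3

b = (581/884, -81/182, 375/476)
c = (0, 26/9, 34/15)
Ac = (0, 0, 238/1125)
Σ b_i: 581/884·1 + (-81/182)·1 + 375/476·1 = 1 ✓
b·c: (-81/182)·26/9 + 375/476·34/15 = 1/2 ✓
b·c²: (-81/182)·676/81 + 375/476·1156/225 = 1/3 ✓
b·Ac: 375/476·238/1125 = 1/6 ✓; 3 stages ⇒ order 3.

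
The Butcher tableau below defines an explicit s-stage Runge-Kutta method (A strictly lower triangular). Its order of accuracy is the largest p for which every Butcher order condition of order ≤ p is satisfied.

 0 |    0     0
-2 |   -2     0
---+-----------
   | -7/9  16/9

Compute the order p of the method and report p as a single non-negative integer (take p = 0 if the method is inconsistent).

1

b = (-7/9, 16/9)
c = (0, -2)
Σ b_i: (-7/9)·1 + 16/9·1 = 1 ✓
b·c: 16/9·(-2) = -32/9 ≠ 1/2 ⇒ order 1.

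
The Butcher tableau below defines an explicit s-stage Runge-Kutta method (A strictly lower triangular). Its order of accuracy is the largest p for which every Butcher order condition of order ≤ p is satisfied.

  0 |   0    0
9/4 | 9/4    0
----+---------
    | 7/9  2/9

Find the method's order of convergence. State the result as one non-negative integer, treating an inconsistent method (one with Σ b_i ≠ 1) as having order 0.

b = (7/9, 2/9)
c = (0, 9/4)
Σ b_i: 7/9·1 + 2/9·1 = 1 ✓
b·c: 2/9·9/4 = 1/2 ✓; 2 stages ⇒ order 2.

2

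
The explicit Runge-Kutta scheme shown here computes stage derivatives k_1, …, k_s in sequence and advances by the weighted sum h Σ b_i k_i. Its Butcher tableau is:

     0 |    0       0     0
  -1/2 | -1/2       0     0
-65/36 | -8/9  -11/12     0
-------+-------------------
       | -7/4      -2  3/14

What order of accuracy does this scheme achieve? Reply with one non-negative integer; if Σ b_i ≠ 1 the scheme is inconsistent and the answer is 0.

b = (-7/4, -2, 3/14)
c = (0, -1/2, -65/36)
Ac = (0, 0, 11/24)
Σ b_i: (-7/4)·1 + (-2)·1 + 3/14·1 = -99/28 ≠ 1 ⇒ order 0.

0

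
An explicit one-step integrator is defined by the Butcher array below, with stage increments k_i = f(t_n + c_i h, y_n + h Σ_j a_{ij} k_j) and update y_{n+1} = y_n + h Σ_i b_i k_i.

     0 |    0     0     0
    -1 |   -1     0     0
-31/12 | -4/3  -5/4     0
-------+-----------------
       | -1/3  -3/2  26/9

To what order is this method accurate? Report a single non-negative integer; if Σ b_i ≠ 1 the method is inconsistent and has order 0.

0

b = (-1/3, -3/2, 26/9)
c = (0, -1, -31/12)
Ac = (0, 0, 5/4)
Σ b_i: (-1/3)·1 + (-3/2)·1 + 26/9·1 = 19/18 ≠ 1 ⇒ order 0.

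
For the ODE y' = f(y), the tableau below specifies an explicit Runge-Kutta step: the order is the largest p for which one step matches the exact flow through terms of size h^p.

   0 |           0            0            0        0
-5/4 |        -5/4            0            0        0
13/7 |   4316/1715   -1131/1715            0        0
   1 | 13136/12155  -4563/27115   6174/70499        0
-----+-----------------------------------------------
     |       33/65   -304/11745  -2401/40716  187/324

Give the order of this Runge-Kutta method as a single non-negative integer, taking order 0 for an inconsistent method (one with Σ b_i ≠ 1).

4

b = (33/65, -304/11745, -2401/40716, 187/324)
c = (0, -5/4, 13/7, 1)
Ac = (0, 0, 1131/1372, 279/748)
Σ b_i: 33/65·1 + (-304/11745)·1 + (-2401/40716)·1 + 187/324·1 = 1 ✓
b·c: (-304/11745)·(-5/4) + (-2401/40716)·13/7 + 187/324·1 = 1/2 ✓
b·c²: (-304/11745)·25/16 + (-2401/40716)·169/49 + 187/324·1 = 1/3 ✓
b·Ac: (-2401/40716)·1131/1372 + 187/324·279/748 = 1/6 ✓
b·c³: (-304/11745)·(-125/64) + (-2401/40716)·2197/343 + 187/324·1 = 1/4 ✓
b·(c∘Ac): (-2401/40716)·14703/9604 + 187/324·279/748 = 1/8 ✓
b·Ac²: (-2401/40716)·(-5655/5488) + 187/324·117/2992 = 1/12 ✓
b·A²c: 187/324·27/374 = 1/24 ✓; 4 stages ⇒ order 4.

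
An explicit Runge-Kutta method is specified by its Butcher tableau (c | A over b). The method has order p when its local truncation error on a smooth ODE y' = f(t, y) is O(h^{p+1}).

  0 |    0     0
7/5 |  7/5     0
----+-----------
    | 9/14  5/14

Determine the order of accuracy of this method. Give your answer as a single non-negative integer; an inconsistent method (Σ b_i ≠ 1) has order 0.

b = (9/14, 5/14)
c = (0, 7/5)
Σ b_i: 9/14·1 + 5/14·1 = 1 ✓
b·c: 5/14·7/5 = 1/2 ✓; 2 stages ⇒ order 2.

2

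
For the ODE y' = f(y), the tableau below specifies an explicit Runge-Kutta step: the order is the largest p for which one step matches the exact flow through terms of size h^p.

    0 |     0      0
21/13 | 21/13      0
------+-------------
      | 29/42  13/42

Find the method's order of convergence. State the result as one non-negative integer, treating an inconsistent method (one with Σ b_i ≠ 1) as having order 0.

2

b = (29/42, 13/42)
c = (0, 21/13)
Σ b_i: 29/42·1 + 13/42·1 = 1 ✓
b·c: 13/42·21/13 = 1/2 ✓; 2 stages ⇒ order 2.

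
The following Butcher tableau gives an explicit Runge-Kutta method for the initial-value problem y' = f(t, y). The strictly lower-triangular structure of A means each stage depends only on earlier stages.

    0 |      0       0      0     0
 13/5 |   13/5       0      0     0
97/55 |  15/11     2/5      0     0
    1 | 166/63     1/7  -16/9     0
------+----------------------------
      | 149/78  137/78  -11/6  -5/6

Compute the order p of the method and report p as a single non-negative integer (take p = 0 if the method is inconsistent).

b = (149/78, 137/78, -11/6, -5/6)
c = (0, 13/5, 97/55, 1)
Ac = (0, 0, 26/25, -9577/3465)
Σ b_i: 149/78·1 + 137/78·1 + (-11/6)·1 + (-5/6)·1 = 1 ✓
b·c: 137/78·13/5 + (-11/6)·97/55 + (-5/6)·1 = 1/2 ✓
b·c²: 137/78·169/25 + (-11/6)·9409/3025 + (-5/6)·1 = 8807/1650 ≠ 1/3 ⇒ order 2.
b·Ac: (-11/6)·26/25 + (-5/6)·(-9577/3465) = 41227/103950 ≠ 1/6

2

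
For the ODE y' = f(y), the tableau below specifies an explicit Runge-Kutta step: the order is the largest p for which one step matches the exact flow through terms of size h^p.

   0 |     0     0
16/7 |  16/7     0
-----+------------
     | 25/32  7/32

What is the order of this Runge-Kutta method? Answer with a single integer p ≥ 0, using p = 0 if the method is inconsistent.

2

b = (25/32, 7/32)
c = (0, 16/7)
Σ b_i: 25/32·1 + 7/32·1 = 1 ✓
b·c: 7/32·16/7 = 1/2 ✓; 2 stages ⇒ order 2.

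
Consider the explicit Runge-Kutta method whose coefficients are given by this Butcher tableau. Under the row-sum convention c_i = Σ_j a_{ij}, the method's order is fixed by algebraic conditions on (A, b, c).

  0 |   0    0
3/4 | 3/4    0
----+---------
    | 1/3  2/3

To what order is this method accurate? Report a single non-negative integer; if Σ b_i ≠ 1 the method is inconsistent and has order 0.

b = (1/3, 2/3)
c = (0, 3/4)
Σ b_i: 1/3·1 + 2/3·1 = 1 ✓
b·c: 2/3·3/4 = 1/2 ✓; 2 stages ⇒ order 2.

2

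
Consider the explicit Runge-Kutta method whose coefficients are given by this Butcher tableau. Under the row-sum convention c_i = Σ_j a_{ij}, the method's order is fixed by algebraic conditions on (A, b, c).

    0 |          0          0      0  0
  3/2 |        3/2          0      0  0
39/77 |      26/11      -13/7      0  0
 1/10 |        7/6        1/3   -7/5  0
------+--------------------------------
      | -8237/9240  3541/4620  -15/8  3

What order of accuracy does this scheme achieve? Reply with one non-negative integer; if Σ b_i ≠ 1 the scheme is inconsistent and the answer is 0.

2

b = (-8237/9240, 3541/4620, -15/8, 3)
c = (0, 3/2, 39/77, 1/10)
Ac = (0, 0, -39/14, -23/110)
Σ b_i: (-8237/9240)·1 + 3541/4620·1 + (-15/8)·1 + 3·1 = 1 ✓
b·c: 3541/4620·3/2 + (-15/8)·39/77 + 3·1/10 = 1/2 ✓
b·c²: 3541/4620·9/4 + (-15/8)·1521/5929 + 3·1/100 = 3020253/2371600 ≠ 1/3 ⇒ order 2.
b·Ac: (-15/8)·(-39/14) + 3·(-23/110) = 28311/6160 ≠ 1/6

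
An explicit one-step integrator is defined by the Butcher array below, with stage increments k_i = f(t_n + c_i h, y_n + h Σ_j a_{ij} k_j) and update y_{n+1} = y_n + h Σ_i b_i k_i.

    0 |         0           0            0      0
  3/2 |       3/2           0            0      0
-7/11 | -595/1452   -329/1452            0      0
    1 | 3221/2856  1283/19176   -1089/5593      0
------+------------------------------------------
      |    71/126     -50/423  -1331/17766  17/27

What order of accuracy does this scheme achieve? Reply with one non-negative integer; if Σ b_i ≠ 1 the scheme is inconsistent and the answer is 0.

b = (71/126, -50/423, -1331/17766, 17/27)
c = (0, 3/2, -7/11, 1)
Ac = (0, 0, -329/968, 61/272)
Σ b_i: 71/126·1 + (-50/423)·1 + (-1331/17766)·1 + 17/27·1 = 1 ✓
b·c: (-50/423)·3/2 + (-1331/17766)·(-7/11) + 17/27·1 = 1/2 ✓
b·c²: (-50/423)·9/4 + (-1331/17766)·49/121 + 17/27·1 = 1/3 ✓
b·Ac: (-1331/17766)·(-329/968) + 17/27·61/272 = 1/6 ✓
b·c³: (-50/423)·27/8 + (-1331/17766)·(-343/1331) + 17/27·1 = 1/4 ✓
b·(c∘Ac): (-1331/17766)·2303/10648 + 17/27·61/272 = 1/8 ✓
b·Ac²: (-1331/17766)·(-987/1936) + 17/27·39/544 = 1/12 ✓
b·A²c: 17/27·9/136 = 1/24 ✓; 4 stages ⇒ order 4.

4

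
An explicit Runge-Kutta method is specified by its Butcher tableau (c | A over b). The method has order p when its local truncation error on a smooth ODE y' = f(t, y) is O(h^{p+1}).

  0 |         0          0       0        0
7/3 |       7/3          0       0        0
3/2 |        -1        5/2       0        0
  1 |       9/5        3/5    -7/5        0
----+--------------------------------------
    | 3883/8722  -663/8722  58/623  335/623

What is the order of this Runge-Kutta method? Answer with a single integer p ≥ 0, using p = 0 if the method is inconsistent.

b = (3883/8722, -663/8722, 58/623, 335/623)
c = (0, 7/3, 3/2, 1)
Ac = (0, 0, 35/6, -7/10)
Σ b_i: 3883/8722·1 + (-663/8722)·1 + 58/623·1 + 335/623·1 = 1 ✓
b·c: (-663/8722)·7/3 + 58/623·3/2 + 335/623·1 = 1/2 ✓
b·c²: (-663/8722)·49/9 + 58/623·9/4 + 335/623·1 = 1/3 ✓
b·Ac: 58/623·35/6 + 335/623·(-7/10) = 1/6 ✓
b·c³: (-663/8722)·343/27 + 58/623·27/8 + 335/623·1 = -2551/22428 ≠ 1/4 ⇒ order 3.
b·(c∘Ac): 58/623·35/4 + 335/623·(-7/10) = 39/89 ≠ 1/8
b·Ac²: 58/623·245/18 + 335/623·7/60 = 4261/3204 ≠ 1/12
b·A²c: 335/623·(-49/6) = -2345/534 ≠ 1/24

3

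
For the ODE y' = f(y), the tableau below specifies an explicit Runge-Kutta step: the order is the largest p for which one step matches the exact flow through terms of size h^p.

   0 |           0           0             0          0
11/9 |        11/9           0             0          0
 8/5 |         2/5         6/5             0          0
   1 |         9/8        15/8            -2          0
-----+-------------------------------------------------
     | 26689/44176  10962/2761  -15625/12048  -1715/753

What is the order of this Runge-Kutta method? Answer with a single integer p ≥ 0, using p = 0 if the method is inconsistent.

3

b = (26689/44176, 10962/2761, -15625/12048, -1715/753)
c = (0, 11/9, 8/5, 1)
Ac = (0, 0, 22/15, -109/120)
Σ b_i: 26689/44176·1 + 10962/2761·1 + (-15625/12048)·1 + (-1715/753)·1 = 1 ✓
b·c: 10962/2761·11/9 + (-15625/12048)·8/5 + (-1715/753)·1 = 1/2 ✓
b·c²: 10962/2761·121/81 + (-15625/12048)·64/25 + (-1715/753)·1 = 1/3 ✓
b·Ac: (-15625/12048)·22/15 + (-1715/753)·(-109/120) = 1/6 ✓
b·c³: 10962/2761·1331/729 + (-15625/12048)·512/125 + (-1715/753)·1 = -2309/6777 ≠ 1/4 ⇒ order 3.
b·(c∘Ac): (-15625/12048)·176/75 + (-1715/753)·(-109/120) = -1957/2008 ≠ 1/8
b·Ac²: (-15625/12048)·242/135 + (-1715/753)·(-12523/5400) = 66799/22590 ≠ 1/12
b·A²c: (-1715/753)·(-44/15) = 15092/2259 ≠ 1/24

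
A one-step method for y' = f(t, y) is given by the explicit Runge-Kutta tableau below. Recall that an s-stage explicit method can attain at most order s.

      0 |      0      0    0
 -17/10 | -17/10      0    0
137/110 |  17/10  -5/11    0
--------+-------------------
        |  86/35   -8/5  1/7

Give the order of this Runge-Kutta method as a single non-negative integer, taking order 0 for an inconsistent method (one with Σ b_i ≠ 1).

b = (86/35, -8/5, 1/7)
c = (0, -17/10, 137/110)
Ac = (0, 0, 17/22)
Σ b_i: 86/35·1 + (-8/5)·1 + 1/7·1 = 1 ✓
b·c: (-8/5)·(-17/10) + 1/7·137/110 = 11157/3850 ≠ 1/2 ⇒ order 1.

1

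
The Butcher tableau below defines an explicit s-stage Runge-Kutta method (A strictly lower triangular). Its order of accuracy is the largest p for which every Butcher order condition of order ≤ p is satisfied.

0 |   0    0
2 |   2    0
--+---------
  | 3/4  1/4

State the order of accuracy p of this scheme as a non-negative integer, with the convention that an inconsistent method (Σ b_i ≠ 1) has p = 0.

2

b = (3/4, 1/4)
c = (0, 2)
Σ b_i: 3/4·1 + 1/4·1 = 1 ✓
b·c: 1/4·2 = 1/2 ✓; 2 stages ⇒ order 2.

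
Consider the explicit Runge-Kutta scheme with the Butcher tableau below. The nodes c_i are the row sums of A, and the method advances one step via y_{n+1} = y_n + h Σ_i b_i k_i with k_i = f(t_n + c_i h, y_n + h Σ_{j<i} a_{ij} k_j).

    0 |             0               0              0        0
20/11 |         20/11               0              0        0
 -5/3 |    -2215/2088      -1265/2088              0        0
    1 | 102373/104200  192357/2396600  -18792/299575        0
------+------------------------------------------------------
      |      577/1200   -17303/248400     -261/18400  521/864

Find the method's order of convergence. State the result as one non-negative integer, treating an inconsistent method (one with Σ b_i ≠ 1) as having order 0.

b = (577/1200, -17303/248400, -261/18400, 521/864)
c = (0, 20/11, -5/3, 1)
Ac = (0, 0, -575/522, 261/1042)
Σ b_i: 577/1200·1 + (-17303/248400)·1 + (-261/18400)·1 + 521/864·1 = 1 ✓
b·c: (-17303/248400)·20/11 + (-261/18400)·(-5/3) + 521/864·1 = 1/2 ✓
b·c²: (-17303/248400)·400/121 + (-261/18400)·25/9 + 521/864·1 = 1/3 ✓
b·Ac: (-261/18400)·(-575/522) + 521/864·261/1042 = 1/6 ✓
b·c³: (-17303/248400)·8000/1331 + (-261/18400)·(-125/27) + 521/864·1 = 1/4 ✓
b·(c∘Ac): (-261/18400)·2875/1566 + 521/864·261/1042 = 1/8 ✓
b·Ac²: (-261/18400)·(-5750/2871) + 521/864·522/5731 = 1/12 ✓
b·A²c: 521/864·36/521 = 1/24 ✓; 4 stages ⇒ order 4.

4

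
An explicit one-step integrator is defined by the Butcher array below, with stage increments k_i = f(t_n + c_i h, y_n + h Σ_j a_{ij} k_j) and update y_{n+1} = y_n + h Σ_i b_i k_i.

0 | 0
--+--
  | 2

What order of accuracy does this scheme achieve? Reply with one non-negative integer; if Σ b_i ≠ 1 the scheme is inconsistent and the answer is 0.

b = (2)
c = (0)
Σ b_i: 2·1 = 2 ≠ 1 ⇒ order 0.

0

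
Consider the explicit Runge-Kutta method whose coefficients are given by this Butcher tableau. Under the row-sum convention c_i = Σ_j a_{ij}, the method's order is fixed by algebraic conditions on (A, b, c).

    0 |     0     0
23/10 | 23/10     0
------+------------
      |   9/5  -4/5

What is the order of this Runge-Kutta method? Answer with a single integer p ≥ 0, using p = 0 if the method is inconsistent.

1

b = (9/5, -4/5)
c = (0, 23/10)
Σ b_i: 9/5·1 + (-4/5)·1 = 1 ✓
b·c: (-4/5)·23/10 = -46/25 ≠ 1/2 ⇒ order 1.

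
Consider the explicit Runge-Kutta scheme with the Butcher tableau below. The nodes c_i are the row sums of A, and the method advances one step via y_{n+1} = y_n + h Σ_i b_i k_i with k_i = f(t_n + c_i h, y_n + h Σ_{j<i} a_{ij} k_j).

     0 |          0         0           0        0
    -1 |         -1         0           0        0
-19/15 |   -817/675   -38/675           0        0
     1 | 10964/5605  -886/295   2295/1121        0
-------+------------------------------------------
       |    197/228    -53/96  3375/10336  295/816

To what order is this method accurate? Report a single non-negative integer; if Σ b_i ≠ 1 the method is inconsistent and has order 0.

4

b = (197/228, -53/96, 3375/10336, 295/816)
c = (0, -1, -19/15, 1)
Ac = (0, 0, 38/675, 121/295)
Σ b_i: 197/228·1 + (-53/96)·1 + 3375/10336·1 + 295/816·1 = 1 ✓
b·c: (-53/96)·(-1) + 3375/10336·(-19/15) + 295/816·1 = 1/2 ✓
b·c²: (-53/96)·1 + 3375/10336·361/225 + 295/816·1 = 1/3 ✓
b·Ac: 3375/10336·38/675 + 295/816·121/295 = 1/6 ✓
b·c³: (-53/96)·(-1) + 3375/10336·(-6859/3375) + 295/816·1 = 1/4 ✓
b·(c∘Ac): 3375/10336·(-722/10125) + 295/816·121/295 = 1/8 ✓
b·Ac²: 3375/10336·(-38/675) + 295/816·83/295 = 1/12 ✓
b·A²c: 295/816·34/295 = 1/24 ✓; 4 stages ⇒ order 4.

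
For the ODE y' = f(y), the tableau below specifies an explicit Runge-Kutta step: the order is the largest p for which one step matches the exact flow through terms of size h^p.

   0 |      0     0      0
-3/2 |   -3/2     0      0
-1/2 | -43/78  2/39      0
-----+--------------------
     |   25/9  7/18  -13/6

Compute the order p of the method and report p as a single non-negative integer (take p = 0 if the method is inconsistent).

b = (25/9, 7/18, -13/6)
c = (0, -3/2, -1/2)
Ac = (0, 0, -1/13)
Σ b_i: 25/9·1 + 7/18·1 + (-13/6)·1 = 1 ✓
b·c: 7/18·(-3/2) + (-13/6)·(-1/2) = 1/2 ✓
b·c²: 7/18·9/4 + (-13/6)·1/4 = 1/3 ✓
b·Ac: (-13/6)·(-1/13) = 1/6 ✓; 3 stages ⇒ order 3.

3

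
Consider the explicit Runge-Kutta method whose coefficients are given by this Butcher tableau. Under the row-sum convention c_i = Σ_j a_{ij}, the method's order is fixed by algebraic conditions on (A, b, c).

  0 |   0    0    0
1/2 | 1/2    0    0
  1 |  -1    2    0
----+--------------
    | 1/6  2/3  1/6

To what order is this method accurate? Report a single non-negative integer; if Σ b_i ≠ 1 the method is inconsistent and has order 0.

3

b = (1/6, 2/3, 1/6)
c = (0, 1/2, 1)
Ac = (0, 0, 1)
Σ b_i: 1/6·1 + 2/3·1 + 1/6·1 = 1 ✓
b·c: 2/3·1/2 + 1/6·1 = 1/2 ✓
b·c²: 2/3·1/4 + 1/6·1 = 1/3 ✓
b·Ac: 1/6·1 = 1/6 ✓; 3 stages ⇒ order 3.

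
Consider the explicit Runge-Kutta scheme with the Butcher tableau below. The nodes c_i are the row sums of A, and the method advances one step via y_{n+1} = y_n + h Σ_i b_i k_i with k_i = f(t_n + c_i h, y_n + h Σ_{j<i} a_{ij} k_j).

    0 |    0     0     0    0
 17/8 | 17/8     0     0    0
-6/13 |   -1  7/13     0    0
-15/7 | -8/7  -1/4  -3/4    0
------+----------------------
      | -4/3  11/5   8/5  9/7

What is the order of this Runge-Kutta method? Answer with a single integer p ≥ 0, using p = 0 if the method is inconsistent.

0

b = (-4/3, 11/5, 8/5, 9/7)
c = (0, 17/8, -6/13, -15/7)
Ac = (0, 0, 119/104, -77/416)
Σ b_i: (-4/3)·1 + 11/5·1 + 8/5·1 + 9/7·1 = 394/105 ≠ 1 ⇒ order 0.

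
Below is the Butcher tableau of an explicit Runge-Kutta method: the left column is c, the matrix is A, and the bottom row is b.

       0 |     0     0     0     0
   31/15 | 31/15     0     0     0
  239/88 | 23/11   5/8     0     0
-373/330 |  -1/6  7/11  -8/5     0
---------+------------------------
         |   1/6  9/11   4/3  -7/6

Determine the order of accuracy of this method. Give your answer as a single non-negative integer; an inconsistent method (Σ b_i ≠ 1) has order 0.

b = (1/6, 9/11, 4/3, -7/6)
c = (0, 31/15, 239/88, -373/330)
Ac = (0, 0, 31/24, -100/33)
Σ b_i: 1/6·1 + 9/11·1 + 4/3·1 + (-7/6)·1 = 38/33 ≠ 1 ⇒ order 0.

0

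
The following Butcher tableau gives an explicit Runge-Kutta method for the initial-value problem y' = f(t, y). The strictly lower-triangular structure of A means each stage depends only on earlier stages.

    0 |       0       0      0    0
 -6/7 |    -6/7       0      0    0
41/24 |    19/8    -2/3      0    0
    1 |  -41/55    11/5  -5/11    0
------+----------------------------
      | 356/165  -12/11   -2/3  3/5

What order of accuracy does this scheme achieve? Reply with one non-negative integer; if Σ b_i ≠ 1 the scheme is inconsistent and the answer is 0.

1

b = (356/165, -12/11, -2/3, 3/5)
c = (0, -6/7, 41/24, 1)
Ac = (0, 0, 4/7, -24599/9240)
Σ b_i: 356/165·1 + (-12/11)·1 + (-2/3)·1 + 3/5·1 = 1 ✓
b·c: (-12/11)·(-6/7) + (-2/3)·41/24 + 3/5·1 = 5491/13860 ≠ 1/2 ⇒ order 1.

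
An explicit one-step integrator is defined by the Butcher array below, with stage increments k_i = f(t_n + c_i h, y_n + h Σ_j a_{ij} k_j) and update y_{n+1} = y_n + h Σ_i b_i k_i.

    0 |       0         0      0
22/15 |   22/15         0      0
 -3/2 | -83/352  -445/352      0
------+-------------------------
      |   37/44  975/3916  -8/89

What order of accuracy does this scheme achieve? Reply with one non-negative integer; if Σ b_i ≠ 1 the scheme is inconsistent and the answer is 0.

3

b = (37/44, 975/3916, -8/89)
c = (0, 22/15, -3/2)
Ac = (0, 0, -89/48)
Σ b_i: 37/44·1 + 975/3916·1 + (-8/89)·1 = 1 ✓
b·c: 975/3916·22/15 + (-8/89)·(-3/2) = 1/2 ✓
b·c²: 975/3916·484/225 + (-8/89)·9/4 = 1/3 ✓
b·Ac: (-8/89)·(-89/48) = 1/6 ✓; 3 stages ⇒ order 3.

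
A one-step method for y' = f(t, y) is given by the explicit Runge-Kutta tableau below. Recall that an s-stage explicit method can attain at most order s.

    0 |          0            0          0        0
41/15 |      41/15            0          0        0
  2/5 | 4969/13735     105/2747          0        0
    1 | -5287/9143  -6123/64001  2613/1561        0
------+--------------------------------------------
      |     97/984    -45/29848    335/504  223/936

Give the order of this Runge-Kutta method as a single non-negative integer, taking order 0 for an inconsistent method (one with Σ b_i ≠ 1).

4

b = (97/984, -45/29848, 335/504, 223/936)
c = (0, 41/15, 2/5, 1)
Ac = (0, 0, 7/67, 91/223)
Σ b_i: 97/984·1 + (-45/29848)·1 + 335/504·1 + 223/936·1 = 1 ✓
b·c: (-45/29848)·41/15 + 335/504·2/5 + 223/936·1 = 1/2 ✓
b·c²: (-45/29848)·1681/225 + 335/504·4/25 + 223/936·1 = 1/3 ✓
b·Ac: 335/504·7/67 + 223/936·91/223 = 1/6 ✓
b·c³: (-45/29848)·68921/3375 + 335/504·8/125 + 223/936·1 = 1/4 ✓
b·(c∘Ac): 335/504·14/335 + 223/936·91/223 = 1/8 ✓
b·Ac²: 335/504·287/1005 + 223/936·(-299/669) = 1/12 ✓
b·A²c: 223/936·39/223 = 1/24 ✓; 4 stages ⇒ order 4.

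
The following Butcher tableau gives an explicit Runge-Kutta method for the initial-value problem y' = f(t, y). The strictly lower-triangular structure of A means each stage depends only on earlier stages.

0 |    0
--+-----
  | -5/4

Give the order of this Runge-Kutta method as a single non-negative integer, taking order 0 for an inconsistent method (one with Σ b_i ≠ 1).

0

b = (-5/4)
c = (0)
Σ b_i: (-5/4)·1 = -5/4 ≠ 1 ⇒ order 0.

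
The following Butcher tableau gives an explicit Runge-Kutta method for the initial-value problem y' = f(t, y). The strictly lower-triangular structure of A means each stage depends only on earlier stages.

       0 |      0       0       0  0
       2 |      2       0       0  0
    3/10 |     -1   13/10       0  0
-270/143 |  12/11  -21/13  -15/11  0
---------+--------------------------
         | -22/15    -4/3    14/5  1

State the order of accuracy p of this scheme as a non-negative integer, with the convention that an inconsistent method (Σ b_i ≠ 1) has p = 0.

1

b = (-22/15, -4/3, 14/5, 1)
c = (0, 2, 3/10, -270/143)
Ac = (0, 0, 13/5, -1041/286)
Σ b_i: (-22/15)·1 + (-4/3)·1 + 14/5·1 + 1·1 = 1 ✓
b·c: (-4/3)·2 + 14/5·3/10 + 1·(-270/143) = -39841/10725 ≠ 1/2 ⇒ order 1.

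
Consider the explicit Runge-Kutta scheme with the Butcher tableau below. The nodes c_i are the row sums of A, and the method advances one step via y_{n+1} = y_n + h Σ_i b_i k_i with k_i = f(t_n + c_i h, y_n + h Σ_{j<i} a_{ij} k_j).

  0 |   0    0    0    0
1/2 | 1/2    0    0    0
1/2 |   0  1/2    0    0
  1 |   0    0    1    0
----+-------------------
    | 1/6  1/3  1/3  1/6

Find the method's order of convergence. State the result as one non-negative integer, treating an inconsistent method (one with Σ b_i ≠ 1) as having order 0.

b = (1/6, 1/3, 1/3, 1/6)
c = (0, 1/2, 1/2, 1)
Ac = (0, 0, 1/4, 1/2)
Σ b_i: 1/6·1 + 1/3·1 + 1/3·1 + 1/6·1 = 1 ✓
b·c: 1/3·1/2 + 1/3·1/2 + 1/6·1 = 1/2 ✓
b·c²: 1/3·1/4 + 1/3·1/4 + 1/6·1 = 1/3 ✓
b·Ac: 1/3·1/4 + 1/6·1/2 = 1/6 ✓
b·c³: 1/3·1/8 + 1/3·1/8 + 1/6·1 = 1/4 ✓
b·(c∘Ac): 1/3·1/8 + 1/6·1/2 = 1/8 ✓
b·Ac²: 1/3·1/8 + 1/6·1/4 = 1/12 ✓
b·A²c: 1/6·1/4 = 1/24 ✓; 4 stages ⇒ order 4.

4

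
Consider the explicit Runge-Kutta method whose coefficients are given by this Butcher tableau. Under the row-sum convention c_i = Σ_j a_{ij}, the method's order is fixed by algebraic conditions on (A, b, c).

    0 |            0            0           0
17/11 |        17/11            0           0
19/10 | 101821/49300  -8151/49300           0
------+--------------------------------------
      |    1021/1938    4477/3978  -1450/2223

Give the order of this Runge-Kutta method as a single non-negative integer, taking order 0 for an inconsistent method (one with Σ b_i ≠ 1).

3

b = (1021/1938, 4477/3978, -1450/2223)
c = (0, 17/11, 19/10)
Ac = (0, 0, -741/2900)
Σ b_i: 1021/1938·1 + 4477/3978·1 + (-1450/2223)·1 = 1 ✓
b·c: 4477/3978·17/11 + (-1450/2223)·19/10 = 1/2 ✓
b·c²: 4477/3978·289/121 + (-1450/2223)·361/100 = 1/3 ✓
b·Ac: (-1450/2223)·(-741/2900) = 1/6 ✓; 3 stages ⇒ order 3.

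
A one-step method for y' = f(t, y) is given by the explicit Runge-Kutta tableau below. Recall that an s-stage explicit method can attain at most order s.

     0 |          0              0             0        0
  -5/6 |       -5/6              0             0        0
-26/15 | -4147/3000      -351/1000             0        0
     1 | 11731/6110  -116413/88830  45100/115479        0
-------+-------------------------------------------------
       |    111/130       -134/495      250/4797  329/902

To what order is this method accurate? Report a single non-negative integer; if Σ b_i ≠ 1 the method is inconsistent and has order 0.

b = (111/130, -134/495, 250/4797, 329/902)
c = (0, -5/6, -26/15, 1)
Ac = (0, 0, 117/400, 1639/3948)
Σ b_i: 111/130·1 + (-134/495)·1 + 250/4797·1 + 329/902·1 = 1 ✓
b·c: (-134/495)·(-5/6) + 250/4797·(-26/15) + 329/902·1 = 1/2 ✓
b·c²: (-134/495)·25/36 + 250/4797·676/225 + 329/902·1 = 1/3 ✓
b·Ac: 250/4797·117/400 + 329/902·1639/3948 = 1/6 ✓
b·c³: (-134/495)·(-125/216) + 250/4797·(-17576/3375) + 329/902·1 = 1/4 ✓
b·(c∘Ac): 250/4797·(-507/1000) + 329/902·1639/3948 = 1/8 ✓
b·Ac²: 250/4797·(-39/160) + 329/902·99/376 = 1/12 ✓
b·A²c: 329/902·451/3948 = 1/24 ✓; 4 stages ⇒ order 4.

4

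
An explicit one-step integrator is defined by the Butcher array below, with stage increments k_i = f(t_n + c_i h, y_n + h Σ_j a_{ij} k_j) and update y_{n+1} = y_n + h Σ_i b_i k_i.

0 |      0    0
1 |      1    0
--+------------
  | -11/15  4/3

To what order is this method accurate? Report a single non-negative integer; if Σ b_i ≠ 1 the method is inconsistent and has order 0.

b = (-11/15, 4/3)
c = (0, 1)
Σ b_i: (-11/15)·1 + 4/3·1 = 3/5 ≠ 1 ⇒ order 0.

0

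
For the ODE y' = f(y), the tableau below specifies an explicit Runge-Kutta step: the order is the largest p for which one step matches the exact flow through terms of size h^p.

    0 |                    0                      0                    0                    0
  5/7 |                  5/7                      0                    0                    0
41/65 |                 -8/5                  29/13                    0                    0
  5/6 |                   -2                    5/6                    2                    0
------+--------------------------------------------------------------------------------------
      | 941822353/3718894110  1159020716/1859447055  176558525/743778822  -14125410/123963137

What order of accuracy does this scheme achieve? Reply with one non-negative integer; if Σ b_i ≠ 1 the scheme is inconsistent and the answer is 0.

3

b = (941822353/3718894110, 1159020716/1859447055, 176558525/743778822, -14125410/123963137)
c = (0, 5/7, 41/65, 5/6)
Ac = (0, 0, 145/91, 5069/2730)
Σ b_i: 941822353/3718894110·1 + 1159020716/1859447055·1 + 176558525/743778822·1 + (-14125410/123963137)·1 = 1 ✓
b·c: 1159020716/1859447055·5/7 + 176558525/743778822·41/65 + (-14125410/123963137)·5/6 = 1/2 ✓
b·c²: 1159020716/1859447055·25/49 + 176558525/743778822·1681/4225 + (-14125410/123963137)·25/36 = 1/3 ✓
b·Ac: 176558525/743778822·145/91 + (-14125410/123963137)·5069/2730 = 1/6 ✓
b·c³: 1159020716/1859447055·125/343 + 176558525/743778822·68921/274625 + (-14125410/123963137)·125/216 = 149437229491/676838728020 ≠ 1/4 ⇒ order 3.
b·(c∘Ac): 176558525/743778822·1189/1183 + (-14125410/123963137)·5069/3276 = 162103735/2603225877 ≠ 1/8
b·Ac²: 176558525/743778822·725/637 + (-14125410/123963137)·1516553/1242150 = 44350922069/338419364010 ≠ 1/12
b·A²c: (-14125410/123963137)·290/91 = -315105300/867741959 ≠ 1/24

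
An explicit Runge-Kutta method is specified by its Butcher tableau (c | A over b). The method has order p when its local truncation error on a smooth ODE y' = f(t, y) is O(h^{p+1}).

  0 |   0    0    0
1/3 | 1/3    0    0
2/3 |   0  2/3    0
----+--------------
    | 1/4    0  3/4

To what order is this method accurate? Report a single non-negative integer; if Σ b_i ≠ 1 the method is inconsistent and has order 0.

b = (1/4, 0, 3/4)
c = (0, 1/3, 2/3)
Ac = (0, 0, 2/9)
Σ b_i: 1/4·1 + 3/4·1 = 1 ✓
b·c: 3/4·2/3 = 1/2 ✓
b·c²: 3/4·4/9 = 1/3 ✓
b·Ac: 3/4·2/9 = 1/6 ✓; 3 stages ⇒ order 3.

3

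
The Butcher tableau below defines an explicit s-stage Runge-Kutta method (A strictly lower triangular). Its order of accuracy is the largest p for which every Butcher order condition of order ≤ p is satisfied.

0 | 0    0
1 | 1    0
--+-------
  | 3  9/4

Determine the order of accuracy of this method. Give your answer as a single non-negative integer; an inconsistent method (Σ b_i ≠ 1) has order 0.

0

b = (3, 9/4)
c = (0, 1)
Σ b_i: 3·1 + 9/4·1 = 21/4 ≠ 1 ⇒ order 0.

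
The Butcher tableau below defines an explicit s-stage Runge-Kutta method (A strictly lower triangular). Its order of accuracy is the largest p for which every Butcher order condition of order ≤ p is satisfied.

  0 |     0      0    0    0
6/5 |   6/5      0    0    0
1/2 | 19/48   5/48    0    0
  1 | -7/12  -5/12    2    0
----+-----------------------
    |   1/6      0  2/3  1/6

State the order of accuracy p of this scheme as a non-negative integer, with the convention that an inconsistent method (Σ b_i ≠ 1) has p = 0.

4

b = (1/6, 0, 2/3, 1/6)
c = (0, 6/5, 1/2, 1)
Ac = (0, 0, 1/8, 1/2)
Σ b_i: 1/6·1 + 2/3·1 + 1/6·1 = 1 ✓
b·c: 2/3·1/2 + 1/6·1 = 1/2 ✓
b·c²: 2/3·1/4 + 1/6·1 = 1/3 ✓
b·Ac: 2/3·1/8 + 1/6·1/2 = 1/6 ✓
b·c³: 2/3·1/8 + 1/6·1 = 1/4 ✓
b·(c∘Ac): 2/3·1/16 + 1/6·1/2 = 1/8 ✓
b·Ac²: 2/3·3/20 + 1/6·(-1/10) = 1/12 ✓
b·A²c: 1/6·1/4 = 1/24 ✓; 4 stages ⇒ order 4.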